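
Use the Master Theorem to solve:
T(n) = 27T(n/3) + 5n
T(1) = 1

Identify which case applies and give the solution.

a=27, b=3, f(n)=5n. log_3(27) = 3. Since c=1 < 3, Case 1 applies: T(n) = Θ(n^log_b(a)) = O(n^3).

Answer: O(n^3) - Case 1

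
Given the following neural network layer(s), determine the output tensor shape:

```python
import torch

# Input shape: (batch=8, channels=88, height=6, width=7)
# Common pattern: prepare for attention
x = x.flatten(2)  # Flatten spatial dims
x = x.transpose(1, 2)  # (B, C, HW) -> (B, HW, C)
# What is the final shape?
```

Input: (8, 88, 6, 7) -> after flatten(2): (8, 88, 42) -> Output: (8, 42, 88)

Answer: (8, 42, 88)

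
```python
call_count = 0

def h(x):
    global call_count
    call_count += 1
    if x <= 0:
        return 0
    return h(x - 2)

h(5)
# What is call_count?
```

Linear recursion stepping by 2: 4 calls from x=5 down to ≤0.

Answer: 4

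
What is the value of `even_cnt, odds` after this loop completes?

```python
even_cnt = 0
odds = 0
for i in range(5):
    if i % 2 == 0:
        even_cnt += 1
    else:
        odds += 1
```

Count evens and odds in range(5)
`even_cnt, odds` takes the values: (0, 0) → (1, 0) → (1, 1) → (2, 1) → (2, 2) → (3, 2)

Answer: 3, 2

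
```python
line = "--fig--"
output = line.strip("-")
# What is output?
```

Trace:
`line = "--fig--"` → line = '--fig--'
`output = line.strip("-")` → output = 'fig'
So output = 'fig'

Answer: 'fig'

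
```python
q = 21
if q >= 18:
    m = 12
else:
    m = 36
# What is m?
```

Trace:
`q = 21` → q = 21
`if q >= 18: ...` → q >= 18 is True → m = 12
So m = 12

Answer: 12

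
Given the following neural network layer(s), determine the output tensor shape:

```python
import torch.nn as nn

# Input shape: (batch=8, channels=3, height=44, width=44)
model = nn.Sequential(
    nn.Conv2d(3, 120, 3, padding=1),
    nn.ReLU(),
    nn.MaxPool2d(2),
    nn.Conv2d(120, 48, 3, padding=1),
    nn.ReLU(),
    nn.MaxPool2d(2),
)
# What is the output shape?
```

Input: (8, 3, 44, 44) -> after first Conv2d: (8, 120, 44, 44) -> after first MaxPool2d: (8, 120, 22, 22) -> after second Conv2d: (8, 48, 22, 22) -> Output: (8, 48, 11, 11)

Answer: (8, 48, 11, 11)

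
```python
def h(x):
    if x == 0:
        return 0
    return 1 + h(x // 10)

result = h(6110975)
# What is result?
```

Count of digits of 6110975: 7

Answer: 7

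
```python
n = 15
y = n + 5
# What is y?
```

Trace:
`n = 15` → n = 15
`y = n + 5` → y = 20
So y = 20

Answer: 20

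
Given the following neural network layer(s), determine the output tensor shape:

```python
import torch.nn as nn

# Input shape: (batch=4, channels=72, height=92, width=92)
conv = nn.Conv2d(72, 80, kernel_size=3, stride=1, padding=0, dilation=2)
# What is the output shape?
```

Input: (4, 72, 92, 92) -> Output: (4, 80, 88, 88)

Answer: (4, 80, 88, 88)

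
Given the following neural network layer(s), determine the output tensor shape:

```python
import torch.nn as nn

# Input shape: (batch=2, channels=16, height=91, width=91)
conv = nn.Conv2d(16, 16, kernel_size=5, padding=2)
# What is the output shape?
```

Input: (2, 16, 91, 91) -> Output: (2, 16, 91, 91)

Answer: (2, 16, 91, 91)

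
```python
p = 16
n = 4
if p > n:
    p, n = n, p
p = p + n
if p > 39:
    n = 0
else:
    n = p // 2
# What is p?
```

Trace:
`p = 16` → p = 16
`n = 4` → n = 4
`if p > n: ...` → p > n is True → p = 4; n = 16
`p = p + n` → p = 20
`if p > 39: ...` → p > 39 is False, take else branch → n = 10
So p = 20

Answer: 20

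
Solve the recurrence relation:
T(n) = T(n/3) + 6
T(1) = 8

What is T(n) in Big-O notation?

Each step divides n by 3 and adds 6. After log_3(n) steps we reach T(1)=8. So T(n) = 6·log_3(n) + 8 = O(log n).

Answer: O(log n)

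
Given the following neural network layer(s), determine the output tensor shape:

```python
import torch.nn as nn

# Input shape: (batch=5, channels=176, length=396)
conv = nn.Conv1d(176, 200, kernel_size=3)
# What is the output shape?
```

Input: (5, 176, 396) -> Output: (5, 200, 394)

Answer: (5, 200, 394)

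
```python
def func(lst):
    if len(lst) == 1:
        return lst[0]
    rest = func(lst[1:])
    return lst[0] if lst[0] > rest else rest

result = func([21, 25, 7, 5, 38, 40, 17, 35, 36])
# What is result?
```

Recursive max over [21, 25, 7, 5, 38, 40, 17, 35, 36] = 40

Answer: 40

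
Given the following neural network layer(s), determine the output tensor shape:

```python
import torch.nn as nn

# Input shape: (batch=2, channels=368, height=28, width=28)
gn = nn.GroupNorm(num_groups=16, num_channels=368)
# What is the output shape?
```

Input: (2, 368, 28, 28) -> Output: (2, 368, 28, 28)

Answer: (2, 368, 28, 28)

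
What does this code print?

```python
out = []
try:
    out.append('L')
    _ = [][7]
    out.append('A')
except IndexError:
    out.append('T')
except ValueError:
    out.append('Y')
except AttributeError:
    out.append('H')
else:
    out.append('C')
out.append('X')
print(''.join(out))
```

Execution trace: 'L' (try body) → 'T' (except IndexError) → 'X' (after the try/except). Output: LTX

Answer: LTX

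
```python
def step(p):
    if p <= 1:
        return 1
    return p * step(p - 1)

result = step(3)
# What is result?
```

step(3) = 3 * 2 * 1 = 6

Answer: 6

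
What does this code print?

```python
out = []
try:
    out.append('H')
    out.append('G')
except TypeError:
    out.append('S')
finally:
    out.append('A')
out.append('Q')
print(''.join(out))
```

Execution trace: 'H' (try body) → 'G' (try body, no exception) → 'A' (finally) → 'Q' (after the try/except). Output: HGAQ

Answer: HGAQ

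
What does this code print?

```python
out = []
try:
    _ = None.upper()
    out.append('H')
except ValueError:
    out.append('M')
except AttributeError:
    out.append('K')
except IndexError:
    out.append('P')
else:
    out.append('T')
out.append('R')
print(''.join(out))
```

Execution trace: 'K' (except AttributeError) → 'R' (after the try/except). Output: KR

Answer: KR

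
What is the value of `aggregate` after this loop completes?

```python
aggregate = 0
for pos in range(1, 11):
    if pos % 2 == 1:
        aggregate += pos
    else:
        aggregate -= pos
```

Add odd, subtract even
`aggregate` takes the values: 0 → 1 → -1 → 2 → -2 → 3 → -3 → 4 → -4 → 5 → -5

Answer: -5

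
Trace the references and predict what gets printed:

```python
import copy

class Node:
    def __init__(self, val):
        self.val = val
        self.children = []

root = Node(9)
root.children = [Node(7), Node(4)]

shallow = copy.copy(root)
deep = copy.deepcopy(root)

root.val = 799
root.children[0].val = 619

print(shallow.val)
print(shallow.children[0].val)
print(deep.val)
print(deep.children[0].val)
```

Key concept: deep copy with custom objects.
Step by step:
`root = Node(9)` → root = Node(val=9, children=[])
`root.children = [Node(7), Node(4)]` → root = Node(val=9, children=[Node(val=7, children=[]), Node(val=4, children=[])])
`shallow = copy.copy(root)` → shallow = Node(val=9, children=[Node(val=7, children=[]), Node(val=4, children=[])])
`deep = copy.deepcopy(root)` → deep = Node(val=9, children=[Node(val=7, children=[]), Node(val=4, children=[])])
`root.val = 799` → root = Node(val=799, children=[Node(val=7, children=[]), Node(val=4, children=[])])
`root.children[0].val = 619` → root = Node(val=799, children=[Node(val=619, children=[]), Node(val=4, children=[])]); shallow = Node(val=9, children=[Node(val=619, children=[]), Node(val=4, children=[])])
`print(shallow.val)` → prints 9
`print(shallow.children[0].val)` → prints 619
`print(deep.val)` → prints 9
`print(deep.children[0].val)` → prints 7

Answer:
9
619
9
7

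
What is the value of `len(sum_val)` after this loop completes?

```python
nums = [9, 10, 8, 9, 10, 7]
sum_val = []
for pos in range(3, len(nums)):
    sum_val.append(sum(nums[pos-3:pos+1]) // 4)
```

Number of 4-element averages
`sum_val` takes the values: [] → [9] → [9, 9] → [9, 9, 8]
So `len(sum_val)` = 3

Answer: 3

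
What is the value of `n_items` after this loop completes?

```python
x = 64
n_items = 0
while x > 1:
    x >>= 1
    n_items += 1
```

Count right shifts until 1
`n_items` takes the values: 0 → 1 → 2 → 3 → 4 → 5 → 6

Answer: 6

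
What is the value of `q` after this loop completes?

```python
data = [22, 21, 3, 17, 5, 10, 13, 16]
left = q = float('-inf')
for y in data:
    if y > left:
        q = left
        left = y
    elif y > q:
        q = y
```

Second largest (with repeats) in [22, 21, 3, 17, 5, 10, 13, 16]
`q` takes the values: -inf → 21

Answer: 21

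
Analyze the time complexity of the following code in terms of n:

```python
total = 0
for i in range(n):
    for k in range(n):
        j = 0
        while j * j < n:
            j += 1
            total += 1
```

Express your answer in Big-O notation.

Each loop level contributes: n × n × √n. Multiplying the contributions gives O(n^2√n).

Answer: O(n^2√n)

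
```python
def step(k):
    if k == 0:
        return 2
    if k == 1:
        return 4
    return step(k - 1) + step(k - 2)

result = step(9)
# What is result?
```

Build up from base cases: step(0)=2, step(1)=4, step(2)=6, step(3)=10, step(4)=16, step(5)=26, step(6)=42, ..., step(9)=178

Answer: 178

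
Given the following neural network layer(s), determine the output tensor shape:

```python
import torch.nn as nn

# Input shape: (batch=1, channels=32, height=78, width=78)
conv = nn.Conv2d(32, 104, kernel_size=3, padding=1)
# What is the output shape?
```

Input: (1, 32, 78, 78) -> Output: (1, 104, 78, 78)

Answer: (1, 104, 78, 78)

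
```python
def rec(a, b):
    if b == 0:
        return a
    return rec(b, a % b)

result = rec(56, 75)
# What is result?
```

rec(56, 75) -> rec(75, 56) -> rec(56, 19) -> rec(19, 18) -> rec(18, 1) -> rec(1, 0) -> 1

Answer: 1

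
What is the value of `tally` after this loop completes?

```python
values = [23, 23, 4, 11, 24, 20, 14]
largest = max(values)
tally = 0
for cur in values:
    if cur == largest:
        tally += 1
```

Count of max value 24 in [23, 23, 4, 11, 24, 20, 14]
`tally` takes the values: 0 → 1

Answer: 1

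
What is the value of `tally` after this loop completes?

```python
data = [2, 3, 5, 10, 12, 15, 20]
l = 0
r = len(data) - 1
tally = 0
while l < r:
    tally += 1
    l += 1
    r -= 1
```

Iterations until pointers meet (list length 7)
`tally` takes the values: 0 → 1 → 2 → 3

Answer: 3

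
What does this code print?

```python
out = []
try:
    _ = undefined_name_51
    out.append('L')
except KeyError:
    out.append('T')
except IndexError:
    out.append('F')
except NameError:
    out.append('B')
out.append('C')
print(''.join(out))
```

Execution trace: 'B' (except NameError) → 'C' (after the try/except). Output: BC

Answer: BC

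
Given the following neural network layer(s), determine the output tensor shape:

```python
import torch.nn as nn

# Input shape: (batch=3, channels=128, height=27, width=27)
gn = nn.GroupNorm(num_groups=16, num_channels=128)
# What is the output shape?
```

Input: (3, 128, 27, 27) -> Output: (3, 128, 27, 27)

Answer: (3, 128, 27, 27)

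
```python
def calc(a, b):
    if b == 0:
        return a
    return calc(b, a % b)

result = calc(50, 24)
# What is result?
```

calc(50, 24) -> calc(24, 2) -> calc(2, 0) -> 2

Answer: 2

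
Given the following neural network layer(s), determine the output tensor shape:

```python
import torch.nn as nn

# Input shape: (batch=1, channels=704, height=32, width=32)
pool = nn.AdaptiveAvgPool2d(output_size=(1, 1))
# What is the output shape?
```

Input: (1, 704, 32, 32) -> Output: (1, 704, 1, 1)

Answer: (1, 704, 1, 1)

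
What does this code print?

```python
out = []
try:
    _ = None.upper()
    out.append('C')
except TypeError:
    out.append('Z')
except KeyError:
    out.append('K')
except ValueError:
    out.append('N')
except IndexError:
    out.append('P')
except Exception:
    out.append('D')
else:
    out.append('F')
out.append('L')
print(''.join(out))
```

Execution trace: 'D' (except Exception) → 'L' (after the try/except). Output: DL

Answer: DL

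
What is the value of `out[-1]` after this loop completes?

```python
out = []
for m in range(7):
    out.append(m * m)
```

Last element of squares 0 to 6
`out` takes the values: [] → [0] → [0, 1] → [0, 1, 4] → [0, 1, 4, 9] → [0, 1, 4, 9, 16] → [0, 1, 4, 9, 16, 25] → [0, 1, 4, 9, 16, 25, 36]
So `out[-1]` = 36

Answer: 36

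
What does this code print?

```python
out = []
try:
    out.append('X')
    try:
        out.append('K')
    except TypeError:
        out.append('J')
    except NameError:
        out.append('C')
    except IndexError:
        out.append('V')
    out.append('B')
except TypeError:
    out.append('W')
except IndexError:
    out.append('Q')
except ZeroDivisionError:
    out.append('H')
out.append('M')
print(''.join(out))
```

Execution trace: 'X' (try body) → 'K' (inner try body, no exception) → 'B' (try body, no exception) → 'M' (after the try/except). Output: XKBM

Answer: XKBM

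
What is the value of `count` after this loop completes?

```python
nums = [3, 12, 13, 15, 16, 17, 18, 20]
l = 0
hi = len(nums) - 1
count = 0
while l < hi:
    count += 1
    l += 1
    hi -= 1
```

Iterations until pointers meet (list length 8)
`count` takes the values: 0 → 1 → 2 → 3 → 4

Answer: 4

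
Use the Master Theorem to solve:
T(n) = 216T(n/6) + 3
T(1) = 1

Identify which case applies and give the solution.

a=216, b=6, f(n)=3. log_6(216) = 3. Since c=0 < 3, Case 1 applies: T(n) = Θ(n^log_b(a)) = O(n^3).

Answer: O(n^3) - Case 1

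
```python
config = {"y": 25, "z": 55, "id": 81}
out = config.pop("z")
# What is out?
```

Trace:
`config = {"y": 25, "z": 55, "id": 81}` → config = {'y': 25, 'z': 55, 'id': 81}
`out = config.pop("z")` → config = {'y': 25, 'id': 81}; out = 55
So out = 55

Answer: 55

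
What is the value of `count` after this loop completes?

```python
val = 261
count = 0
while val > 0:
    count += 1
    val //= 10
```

Count digits by repeated division by 10
`count` takes the values: 0 → 1 → 2 → 3

Answer: 3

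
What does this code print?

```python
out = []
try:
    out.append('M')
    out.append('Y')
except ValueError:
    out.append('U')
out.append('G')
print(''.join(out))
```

Execution trace: 'M' (try body) → 'Y' (try body, no exception) → 'G' (after the try/except). Output: MYG

Answer: MYG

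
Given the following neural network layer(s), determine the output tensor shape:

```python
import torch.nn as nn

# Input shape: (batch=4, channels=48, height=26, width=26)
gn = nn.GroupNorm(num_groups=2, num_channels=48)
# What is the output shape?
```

Input: (4, 48, 26, 26) -> Output: (4, 48, 26, 26)

Answer: (4, 48, 26, 26)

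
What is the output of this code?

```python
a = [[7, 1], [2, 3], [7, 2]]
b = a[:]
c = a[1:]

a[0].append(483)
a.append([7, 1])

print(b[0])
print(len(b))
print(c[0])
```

Key concept: slice with nested mutation.
Step by step:
`a = [[7, 1], [2, 3], [7, 2]]` → a = [[7, 1], [2, 3], [7, 2]]
`b = a[:]` → b = [[7, 1], [2, 3], [7, 2]]
`c = a[1:]` → c = [[2, 3], [7, 2]]
`a[0].append(483)` → a = [[7, 1, 483], [2, 3], [7, 2]]; b = [[7, 1, 483], [2, 3], [7, 2]]
`a.append([7, 1])` → a = [[7, 1, 483], [2, 3], [7, 2], [7, 1]]
`print(b[0])` → prints [7, 1, 483]
`print(len(b))` → prints 3
`print(c[0])` → prints [2, 3]

Answer:
[7, 1, 483]
3
[2, 3]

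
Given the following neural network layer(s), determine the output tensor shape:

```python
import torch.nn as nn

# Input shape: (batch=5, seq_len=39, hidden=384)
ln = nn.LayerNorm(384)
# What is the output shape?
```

Input: (5, 39, 384) -> Output: (5, 39, 384)

Answer: (5, 39, 384)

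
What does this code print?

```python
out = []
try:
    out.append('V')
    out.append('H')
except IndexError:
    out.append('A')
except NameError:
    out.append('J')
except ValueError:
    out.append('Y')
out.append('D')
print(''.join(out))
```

Execution trace: 'V' (try body) → 'H' (try body, no exception) → 'D' (after the try/except). Output: VHD

Answer: VHD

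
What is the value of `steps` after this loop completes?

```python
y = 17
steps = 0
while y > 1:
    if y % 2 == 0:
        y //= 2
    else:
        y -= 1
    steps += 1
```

Steps to reduce 17 to 1
`steps` takes the values: 0 → 1 → 2 → 3 → 4 → 5

Answer: 5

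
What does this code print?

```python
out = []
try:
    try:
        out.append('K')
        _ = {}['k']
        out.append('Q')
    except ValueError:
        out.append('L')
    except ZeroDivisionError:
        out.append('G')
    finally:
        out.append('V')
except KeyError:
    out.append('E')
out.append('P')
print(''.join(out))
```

Execution trace: 'K' (try body) → 'V' (finally) → 'E' (outer except KeyError) → 'P' (after the try/except). Output: KVEP

Answer: KVEP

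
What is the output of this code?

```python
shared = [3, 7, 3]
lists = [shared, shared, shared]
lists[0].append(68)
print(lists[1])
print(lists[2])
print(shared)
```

Key concept: list of same reference.
Step by step:
`shared = [3, 7, 3]` → shared = [3, 7, 3]
`lists = [shared, shared, shared]` → lists = [[3, 7, 3], [3, 7, 3], [3, 7, 3]]
`lists[0].append(68)` → shared = [3, 7, 3, 68]; lists = [[3, 7, 3, 68], [3, 7, 3, 68], [3, 7, 3, 68]]
`print(lists[1])` → prints [3, 7, 3, 68]
`print(lists[2])` → prints [3, 7, 3, 68]
`print(shared)` → prints [3, 7, 3, 68]

Answer:
[3, 7, 3, 68]
[3, 7, 3, 68]
[3, 7, 3, 68]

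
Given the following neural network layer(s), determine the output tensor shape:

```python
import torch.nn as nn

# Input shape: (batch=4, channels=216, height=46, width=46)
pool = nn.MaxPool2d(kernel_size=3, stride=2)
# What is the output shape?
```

Input: (4, 216, 46, 46) -> Output: (4, 216, 22, 22)

Answer: (4, 216, 22, 22)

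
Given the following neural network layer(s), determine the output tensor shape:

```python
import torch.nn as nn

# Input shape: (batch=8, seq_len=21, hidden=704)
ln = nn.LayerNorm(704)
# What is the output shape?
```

Input: (8, 21, 704) -> Output: (8, 21, 704)

Answer: (8, 21, 704)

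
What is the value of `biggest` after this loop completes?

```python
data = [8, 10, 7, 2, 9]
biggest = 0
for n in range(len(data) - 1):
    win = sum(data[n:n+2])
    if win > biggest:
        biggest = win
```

Max sum of 2-element window in [8, 10, 7, 2, 9]
`biggest` takes the values: 0 → 18

Answer: 18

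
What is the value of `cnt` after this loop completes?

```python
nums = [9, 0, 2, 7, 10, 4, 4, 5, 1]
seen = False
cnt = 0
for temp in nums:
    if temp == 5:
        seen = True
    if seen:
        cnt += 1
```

Count elements after first 5 in [9, 0, 2, 7, 10, 4, 4, 5, 1]
`cnt` takes the values: 0 → 1 → 2

Answer: 2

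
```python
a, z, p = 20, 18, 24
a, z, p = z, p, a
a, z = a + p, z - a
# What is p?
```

Trace:
`a, z, p = 20, 18, 24` → a = 20; z = 18; p = 24
`a, z, p = z, p, a` → a = 18; z = 24; p = 20
`a, z = a + p, z - a` → a = 38; z = 6
So p = 20

Answer: 20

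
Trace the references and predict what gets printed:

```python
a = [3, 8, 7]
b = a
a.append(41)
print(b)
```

Key concept: basic list aliasing.
Step by step:
`a = [3, 8, 7]` → a = [3, 8, 7]
`b = a` → b = [3, 8, 7] (same object as a)
`a.append(41)` → a = [3, 8, 7, 41] (same object as b); b = [3, 8, 7, 41] (same object as a)
`print(b)` → prints [3, 8, 7, 41]

Answer: [3, 8, 7, 41]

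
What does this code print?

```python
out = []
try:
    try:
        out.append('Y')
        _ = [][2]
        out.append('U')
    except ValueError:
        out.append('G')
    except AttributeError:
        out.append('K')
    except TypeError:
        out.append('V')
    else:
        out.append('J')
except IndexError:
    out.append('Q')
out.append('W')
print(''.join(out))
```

Execution trace: 'Y' (inner try body) → 'Q' (outer except IndexError) → 'W' (after the try/except). Output: YQW

Answer: YQW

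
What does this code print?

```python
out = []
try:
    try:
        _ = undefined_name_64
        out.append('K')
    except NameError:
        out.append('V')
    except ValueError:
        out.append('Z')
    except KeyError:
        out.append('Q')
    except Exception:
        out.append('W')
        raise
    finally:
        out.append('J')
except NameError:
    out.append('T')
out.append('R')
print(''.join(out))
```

Execution trace: 'V' (except NameError) → 'J' (finally) → 'R' (after the try/except). Output: VJR

Answer: VJR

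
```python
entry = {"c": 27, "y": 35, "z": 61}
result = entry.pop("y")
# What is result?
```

Trace:
`entry = {"c": 27, "y": 35, "z": 61}` → entry = {'c': 27, 'y': 35, 'z': 61}
`result = entry.pop("y")` → entry = {'c': 27, 'z': 61}; result = 35
So result = 35

Answer: 35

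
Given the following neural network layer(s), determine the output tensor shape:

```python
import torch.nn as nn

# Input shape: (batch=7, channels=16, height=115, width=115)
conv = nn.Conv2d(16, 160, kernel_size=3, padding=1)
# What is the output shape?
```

Input: (7, 16, 115, 115) -> Output: (7, 160, 115, 115)

Answer: (7, 160, 115, 115)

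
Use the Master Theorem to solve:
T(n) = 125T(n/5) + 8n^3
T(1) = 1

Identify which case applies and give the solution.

a=125, b=5, f(n)=8n^3. log_5(125) = 3. Since c=3 = 3, Case 2 applies: T(n) = Θ(n^log_b(a) · log n) = O(n^3 log n).

Answer: O(n^3 log n) - Case 2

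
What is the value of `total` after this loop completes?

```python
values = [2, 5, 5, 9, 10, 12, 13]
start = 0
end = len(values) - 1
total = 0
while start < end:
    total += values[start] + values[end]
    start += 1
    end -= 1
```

Sum of pairs from ends
`total` takes the values: 0 → 15 → 32 → 47

Answer: 47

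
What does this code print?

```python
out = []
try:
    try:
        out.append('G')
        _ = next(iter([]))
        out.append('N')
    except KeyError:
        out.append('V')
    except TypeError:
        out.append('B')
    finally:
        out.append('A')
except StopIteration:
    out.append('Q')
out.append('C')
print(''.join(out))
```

Execution trace: 'G' (try body) → 'A' (finally) → 'Q' (outer except StopIteration) → 'C' (after the try/except). Output: GAQC

Answer: GAQC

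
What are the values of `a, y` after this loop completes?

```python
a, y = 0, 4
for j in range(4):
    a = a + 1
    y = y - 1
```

a goes 0→4, y goes 4→0
`a, y` takes the values: (0, 4) → (1, 4) → (1, 3) → (2, 3) → (2, 2) → (3, 2) → (3, 1) → (4, 1) → (4, 0)

Answer: 4, 0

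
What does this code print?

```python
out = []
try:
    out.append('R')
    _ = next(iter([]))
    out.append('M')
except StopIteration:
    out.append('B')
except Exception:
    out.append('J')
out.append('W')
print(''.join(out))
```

Execution trace: 'R' (try body) → 'B' (except StopIteration) → 'W' (after the try/except). Output: RBW

Answer: RBW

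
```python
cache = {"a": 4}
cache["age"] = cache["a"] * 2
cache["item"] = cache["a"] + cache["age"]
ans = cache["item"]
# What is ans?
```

Trace:
`cache = {"a": 4}` → cache = {'a': 4}
`cache["age"] = cache["a"] * 2` → cache = {'a': 4, 'age': 8}
`cache["item"] = cache["a"] + cache["age"]` → cache = {'a': 4, 'age': 8, 'item': 12}
`ans = cache["item"]` → ans = 12
So ans = 12

Answer: 12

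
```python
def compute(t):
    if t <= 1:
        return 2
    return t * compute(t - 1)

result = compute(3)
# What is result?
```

compute(3) = 3 * 2 * 2 = 12

Answer: 12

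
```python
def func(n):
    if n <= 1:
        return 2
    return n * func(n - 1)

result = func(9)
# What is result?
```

func(9) = 9 * 8 * 7 * 6 * 5 * 4 * 3 * 2 * 2 = 725760

Answer: 725760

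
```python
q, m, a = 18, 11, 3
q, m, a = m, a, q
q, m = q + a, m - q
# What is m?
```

Trace:
`q, m, a = 18, 11, 3` → q = 18; m = 11; a = 3
`q, m, a = m, a, q` → q = 11; m = 3; a = 18
`q, m = q + a, m - q` → q = 29; m = -8
So m = -8

Answer: -8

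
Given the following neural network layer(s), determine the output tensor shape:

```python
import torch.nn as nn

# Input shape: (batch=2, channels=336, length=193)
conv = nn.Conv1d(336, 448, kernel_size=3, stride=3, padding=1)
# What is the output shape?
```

Input: (2, 336, 193) -> Output: (2, 448, 65)

Answer: (2, 448, 65)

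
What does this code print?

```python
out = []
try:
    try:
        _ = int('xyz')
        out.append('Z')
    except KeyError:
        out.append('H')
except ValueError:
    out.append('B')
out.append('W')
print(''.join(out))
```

Execution trace: 'B' (outer except ValueError) → 'W' (after the try/except). Output: BW

Answer: BW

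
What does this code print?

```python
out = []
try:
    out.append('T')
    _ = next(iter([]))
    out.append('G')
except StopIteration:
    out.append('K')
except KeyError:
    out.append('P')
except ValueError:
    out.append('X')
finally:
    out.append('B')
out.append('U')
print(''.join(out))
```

Execution trace: 'T' (try body) → 'K' (except StopIteration) → 'B' (finally) → 'U' (after the try/except). Output: TKBU

Answer: TKBU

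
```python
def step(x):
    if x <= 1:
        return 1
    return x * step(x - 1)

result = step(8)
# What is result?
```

step(8) = 8 * 7 * 6 * 5 * 4 * 3 * 2 * 1 = 40320

Answer: 40320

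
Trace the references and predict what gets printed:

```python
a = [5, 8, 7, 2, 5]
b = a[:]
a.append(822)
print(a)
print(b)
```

Key concept: slice [:] creates copy.
Step by step:
`a = [5, 8, 7, 2, 5]` → a = [5, 8, 7, 2, 5]
`b = a[:]` → b = [5, 8, 7, 2, 5]
`a.append(822)` → a = [5, 8, 7, 2, 5, 822]
`print(a)` → prints [5, 8, 7, 2, 5, 822]
`print(b)` → prints [5, 8, 7, 2, 5]

Answer:
[5, 8, 7, 2, 5, 822]
[5, 8, 7, 2, 5]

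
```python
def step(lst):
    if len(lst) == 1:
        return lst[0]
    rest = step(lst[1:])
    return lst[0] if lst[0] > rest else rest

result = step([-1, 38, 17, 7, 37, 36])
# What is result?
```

Recursive max over [-1, 38, 17, 7, 37, 36] = 38

Answer: 38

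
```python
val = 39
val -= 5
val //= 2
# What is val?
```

Trace:
`val = 39` → val = 39
`val -= 5` → val = 34
`val //= 2` → val = 17
So val = 17

Answer: 17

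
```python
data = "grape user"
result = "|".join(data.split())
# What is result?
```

Trace:
`data = "grape user"` → data = 'grape user'
`result = "|".join(data.split())` → result = 'grape|user'
So result = 'grape|user'

Answer: 'grape|user'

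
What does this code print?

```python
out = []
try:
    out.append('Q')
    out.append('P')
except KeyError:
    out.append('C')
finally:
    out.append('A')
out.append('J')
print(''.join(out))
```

Execution trace: 'Q' (try body) → 'P' (try body, no exception) → 'A' (finally) → 'J' (after the try/except). Output: QPAJ

Answer: QPAJ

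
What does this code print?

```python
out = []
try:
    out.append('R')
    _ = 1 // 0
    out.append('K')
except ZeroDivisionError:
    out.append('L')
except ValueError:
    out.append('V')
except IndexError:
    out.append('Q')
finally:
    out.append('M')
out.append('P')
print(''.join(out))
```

Execution trace: 'R' (try body) → 'L' (except ZeroDivisionError) → 'M' (finally) → 'P' (after the try/except). Output: RLMP

Answer: RLMP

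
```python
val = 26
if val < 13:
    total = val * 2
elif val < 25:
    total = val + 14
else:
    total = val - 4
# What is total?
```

Trace:
`val = 26` → val = 26
`if val < 13: ...` → val < 13 is False, val < 25 is False, take else branch → total = 22
So total = 22

Answer: 22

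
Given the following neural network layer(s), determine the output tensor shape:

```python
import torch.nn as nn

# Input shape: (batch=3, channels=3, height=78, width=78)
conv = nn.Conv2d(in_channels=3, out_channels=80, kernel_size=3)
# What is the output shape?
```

Input: (3, 3, 78, 78) -> Output: (3, 80, 76, 76)

Answer: (3, 80, 76, 76)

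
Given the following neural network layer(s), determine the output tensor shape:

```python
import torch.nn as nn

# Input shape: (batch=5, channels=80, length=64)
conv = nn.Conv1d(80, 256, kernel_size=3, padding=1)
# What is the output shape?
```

Input: (5, 80, 64) -> Output: (5, 256, 64)

Answer: (5, 256, 64)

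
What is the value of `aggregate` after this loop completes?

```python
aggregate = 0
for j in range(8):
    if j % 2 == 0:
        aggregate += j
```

Sum of even numbers 0 to 7
`aggregate` takes the values: 0 → 2 → 6 → 12

Answer: 12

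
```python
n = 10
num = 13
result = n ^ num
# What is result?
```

Trace:
`n = 10` → n = 10
`num = 13` → num = 13
`result = n ^ num` → result = 7
So result = 7

Answer: 7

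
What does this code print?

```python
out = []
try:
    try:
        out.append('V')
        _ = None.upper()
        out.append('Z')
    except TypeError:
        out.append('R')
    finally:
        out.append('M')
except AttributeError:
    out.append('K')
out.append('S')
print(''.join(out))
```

Execution trace: 'V' (try body) → 'M' (finally) → 'K' (outer except AttributeError) → 'S' (after the try/except). Output: VMKS

Answer: VMKS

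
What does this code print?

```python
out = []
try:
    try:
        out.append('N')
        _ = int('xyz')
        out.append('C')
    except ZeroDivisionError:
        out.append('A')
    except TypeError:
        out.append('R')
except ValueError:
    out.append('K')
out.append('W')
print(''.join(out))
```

Execution trace: 'N' (try body) → 'K' (outer except ValueError) → 'W' (after the try/except). Output: NKW

Answer: NKW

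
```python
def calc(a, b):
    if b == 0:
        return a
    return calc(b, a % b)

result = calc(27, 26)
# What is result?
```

calc(27, 26) -> calc(26, 1) -> calc(1, 0) -> 1

Answer: 1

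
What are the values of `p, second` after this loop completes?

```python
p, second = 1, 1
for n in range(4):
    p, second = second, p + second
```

Fibonacci: after 4 iterations
`p, second` takes the values: (1, 1) → (1, 2) → (2, 3) → (3, 5) → (5, 8)

Answer: 5, 8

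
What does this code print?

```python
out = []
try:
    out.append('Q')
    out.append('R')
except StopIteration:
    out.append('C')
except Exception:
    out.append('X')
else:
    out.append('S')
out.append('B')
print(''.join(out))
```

Execution trace: 'Q' (try body) → 'R' (try body, no exception) → 'S' (else) → 'B' (after the try/except). Output: QRSB

Answer: QRSB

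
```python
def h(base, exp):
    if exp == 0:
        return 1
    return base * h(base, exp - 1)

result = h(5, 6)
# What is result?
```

h(5, 6) = 5 * 5 * 5 * 5 * 5 * 5 = 15625

Answer: 15625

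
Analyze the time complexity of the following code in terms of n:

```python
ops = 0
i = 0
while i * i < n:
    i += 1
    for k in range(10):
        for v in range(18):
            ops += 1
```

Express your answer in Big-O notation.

Each loop level contributes: √n × 1 × 1. Multiplying the contributions gives O(√n).

Answer: O(√n)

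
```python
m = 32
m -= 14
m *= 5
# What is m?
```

Trace:
`m = 32` → m = 32
`m -= 14` → m = 18
`m *= 5` → m = 90
So m = 90

Answer: 90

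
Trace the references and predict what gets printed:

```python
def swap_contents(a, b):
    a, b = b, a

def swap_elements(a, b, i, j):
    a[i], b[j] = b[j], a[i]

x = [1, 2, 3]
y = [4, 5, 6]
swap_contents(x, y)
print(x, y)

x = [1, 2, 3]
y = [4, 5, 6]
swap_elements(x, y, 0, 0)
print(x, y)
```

Key concept: parameter rebinding vs mutation.
Step by step:
`x = [1, 2, 3]` → x = [1, 2, 3]
`y = [4, 5, 6]` → y = [4, 5, 6]
`swap_contents(x, y)` → no visible change to tracked variables
`print(x, y)` → prints [1, 2, 3] [4, 5, 6]
`x = [1, 2, 3]` → x = [1, 2, 3]
`y = [4, 5, 6]` → y = [4, 5, 6]
`swap_elements(x, y, 0, 0)` → x = [4, 2, 3]; y = [1, 5, 6]
`print(x, y)` → prints [4, 2, 3] [1, 5, 6]

Answer:
[1, 2, 3] [4, 5, 6]
[4, 2, 3] [1, 5, 6]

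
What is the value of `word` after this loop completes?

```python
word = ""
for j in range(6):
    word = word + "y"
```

Repeat 'y' 6 times
`word` takes the values: "" → "y" → "yy" → "yyy" → "yyyy" → "yyyyy" → "yyyyyy"

Answer: "yyyyyy"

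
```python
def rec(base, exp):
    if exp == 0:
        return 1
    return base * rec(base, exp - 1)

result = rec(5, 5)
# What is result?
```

rec(5, 5) = 5 * 5 * 5 * 5 * 5 = 3125

Answer: 3125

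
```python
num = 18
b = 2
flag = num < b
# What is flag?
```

Trace:
`num = 18` → num = 18
`b = 2` → b = 2
`flag = num < b` → flag = False
So flag = False

Answer: False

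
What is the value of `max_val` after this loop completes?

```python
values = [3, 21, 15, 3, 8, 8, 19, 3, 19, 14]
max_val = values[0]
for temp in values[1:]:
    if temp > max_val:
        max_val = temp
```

Maximum of [3, 21, 15, 3, 8, 8, 19, 3, 19, 14]
`max_val` takes the values: 3 → 21

Answer: 21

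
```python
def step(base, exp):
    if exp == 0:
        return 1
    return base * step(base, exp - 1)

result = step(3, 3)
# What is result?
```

step(3, 3) = 3 * 3 * 3 = 27

Answer: 27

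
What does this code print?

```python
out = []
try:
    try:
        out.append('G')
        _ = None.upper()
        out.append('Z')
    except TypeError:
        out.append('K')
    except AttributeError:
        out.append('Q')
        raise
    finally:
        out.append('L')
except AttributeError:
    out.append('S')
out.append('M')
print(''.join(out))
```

Execution trace: 'G' (inner try body) → 'Q' (inner except AttributeError) → 'L' (inner finally) → 'S' (outer except AttributeError) → 'M' (after the try/except). Output: GQLSM

Answer: GQLSM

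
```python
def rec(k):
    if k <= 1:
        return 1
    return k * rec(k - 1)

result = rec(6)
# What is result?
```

rec(6) = 6 * 5 * 4 * 3 * 2 * 1 = 720

Answer: 720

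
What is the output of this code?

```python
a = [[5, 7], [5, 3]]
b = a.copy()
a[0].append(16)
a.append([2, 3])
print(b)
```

Key concept: shallow copy with nested lists.
Step by step:
`a = [[5, 7], [5, 3]]` → a = [[5, 7], [5, 3]]
`b = a.copy()` → b = [[5, 7], [5, 3]]
`a[0].append(16)` → a = [[5, 7, 16], [5, 3]]; b = [[5, 7, 16], [5, 3]]
`a.append([2, 3])` → a = [[5, 7, 16], [5, 3], [2, 3]]
`print(b)` → prints [[5, 7, 16], [5, 3]]

Answer: [[5, 7, 16], [5, 3]]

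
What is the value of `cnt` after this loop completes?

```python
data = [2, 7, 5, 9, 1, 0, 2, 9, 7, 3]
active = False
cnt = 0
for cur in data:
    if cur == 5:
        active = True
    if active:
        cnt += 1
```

Count elements after first 5 in [2, 7, 5, 9, 1, 0, 2, 9, 7, 3]
`cnt` takes the values: 0 → 1 → 2 → 3 → 4 → 5 → 6 → 7 → 8

Answer: 8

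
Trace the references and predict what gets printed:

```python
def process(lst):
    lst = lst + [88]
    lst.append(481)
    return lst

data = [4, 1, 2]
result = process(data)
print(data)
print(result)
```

Key concept: rebinding parameter vs mutation.
Step by step:
`data = [4, 1, 2]` → data = [4, 1, 2]
`result = process(data)` → result = [4, 1, 2, 88, 481]
`print(data)` → prints [4, 1, 2]
`print(result)` → prints [4, 1, 2, 88, 481]

Answer:
[4, 1, 2]
[4, 1, 2, 88, 481]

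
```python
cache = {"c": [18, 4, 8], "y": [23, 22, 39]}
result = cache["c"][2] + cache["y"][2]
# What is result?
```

Trace:
`cache = {"c": [18, 4, 8], "y": [23, 22, 39]}` → cache = {'c': [18, 4, 8], 'y': [23, 22, 39]}
`result = cache["c"][2] + cache["y"][2]` → result = 47
So result = 47

Answer: 47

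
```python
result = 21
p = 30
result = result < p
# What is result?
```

Trace:
`result = 21` → result = 21
`p = 30` → p = 30
`result = result < p` → result = True
So result = True

Answer: True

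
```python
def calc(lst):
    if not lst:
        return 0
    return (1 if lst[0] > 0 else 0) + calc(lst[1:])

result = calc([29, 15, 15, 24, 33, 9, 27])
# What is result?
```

Count of positive elements in [29, 15, 15, 24, 33, 9, 27] = 7

Answer: 7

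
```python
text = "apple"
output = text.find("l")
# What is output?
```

Trace:
`text = "apple"` → text = 'apple'
`output = text.find("l")` → output = 3
So output = 3

Answer: 3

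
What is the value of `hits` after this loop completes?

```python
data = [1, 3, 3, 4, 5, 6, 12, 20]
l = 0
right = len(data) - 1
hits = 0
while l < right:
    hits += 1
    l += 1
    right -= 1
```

Iterations until pointers meet (list length 8)
`hits` takes the values: 0 → 1 → 2 → 3 → 4

Answer: 4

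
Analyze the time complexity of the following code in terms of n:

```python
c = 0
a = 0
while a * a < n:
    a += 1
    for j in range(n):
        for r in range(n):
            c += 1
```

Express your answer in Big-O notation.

Each loop level contributes: √n × n × n. Multiplying the contributions gives O(n^2√n).

Answer: O(n^2√n)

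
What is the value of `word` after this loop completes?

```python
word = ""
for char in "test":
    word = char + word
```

Reverse 'test'
`word` takes the values: "" → "t" → "et" → "set" → "tset"

Answer: "tset"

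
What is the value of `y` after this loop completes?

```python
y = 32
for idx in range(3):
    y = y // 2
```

Halve 3 times: 32 // 2^3 = 4
`y` takes the values: 32 → 16 → 8 → 4

Answer: 4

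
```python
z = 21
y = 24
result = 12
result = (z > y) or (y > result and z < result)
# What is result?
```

Trace:
`z = 21` → z = 21
`y = 24` → y = 24
`result = 12` → result = 12
`result = (z > y) or (y > result and z < result)` → result = False
So result = False

Answer: False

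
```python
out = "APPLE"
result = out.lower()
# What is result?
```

Trace:
`out = "APPLE"` → out = 'APPLE'
`result = out.lower()` → result = 'apple'
So result = 'apple'

Answer: 'apple'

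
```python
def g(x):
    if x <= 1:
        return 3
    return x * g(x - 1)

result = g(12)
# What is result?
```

g(12) = 12 * 11 * 10 * 9 * 8 * 7 * 6 * 5 * 4 * 3 * 2 * 3 = 1437004800

Answer: 1437004800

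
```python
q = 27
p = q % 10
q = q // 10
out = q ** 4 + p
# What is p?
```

Trace:
`q = 27` → q = 27
`p = q % 10` → p = 7
`q = q // 10` → q = 2
`out = q ** 4 + p` → out = 23
So p = 7

Answer: 7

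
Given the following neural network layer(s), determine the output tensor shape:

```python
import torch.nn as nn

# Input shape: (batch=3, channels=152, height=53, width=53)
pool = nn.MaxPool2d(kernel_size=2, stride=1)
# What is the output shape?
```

Input: (3, 152, 53, 53) -> Output: (3, 152, 52, 52)

Answer: (3, 152, 52, 52)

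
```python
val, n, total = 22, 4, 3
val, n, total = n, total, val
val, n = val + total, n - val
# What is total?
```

Trace:
`val, n, total = 22, 4, 3` → val = 22; n = 4; total = 3
`val, n, total = n, total, val` → val = 4; n = 3; total = 22
`val, n = val + total, n - val` → val = 26; n = -1
So total = 22

Answer: 22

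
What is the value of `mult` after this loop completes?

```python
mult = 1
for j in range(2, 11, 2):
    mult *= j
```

Product of even numbers 2 to 10
`mult` takes the values: 1 → 2 → 8 → 48 → 384 → 3840

Answer: 3840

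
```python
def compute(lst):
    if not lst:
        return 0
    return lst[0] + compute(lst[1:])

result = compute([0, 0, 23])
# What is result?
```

0 + 0 + 23 + 0 = 23

Answer: 23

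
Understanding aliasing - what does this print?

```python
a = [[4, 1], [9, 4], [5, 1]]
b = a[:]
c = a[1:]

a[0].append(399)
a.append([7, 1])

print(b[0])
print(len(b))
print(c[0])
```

Key concept: slice with nested mutation.
Step by step:
`a = [[4, 1], [9, 4], [5, 1]]` → a = [[4, 1], [9, 4], [5, 1]]
`b = a[:]` → b = [[4, 1], [9, 4], [5, 1]]
`c = a[1:]` → c = [[9, 4], [5, 1]]
`a[0].append(399)` → a = [[4, 1, 399], [9, 4], [5, 1]]; b = [[4, 1, 399], [9, 4], [5, 1]]
`a.append([7, 1])` → a = [[4, 1, 399], [9, 4], [5, 1], [7, 1]]
`print(b[0])` → prints [4, 1, 399]
`print(len(b))` → prints 3
`print(c[0])` → prints [9, 4]

Answer:
[4, 1, 399]
3
[9, 4]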